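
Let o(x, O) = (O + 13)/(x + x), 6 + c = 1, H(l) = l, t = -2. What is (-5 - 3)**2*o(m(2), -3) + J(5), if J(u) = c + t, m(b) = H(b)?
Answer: 153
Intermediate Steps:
m(b) = b
c = -5 (c = -6 + 1 = -5)
o(x, O) = (13 + O)/(2*x) (o(x, O) = (13 + O)/((2*x)) = (13 + O)*(1/(2*x)) = (13 + O)/(2*x))
J(u) = -7 (J(u) = -5 - 2 = -7)
(-5 - 3)**2*o(m(2), -3) + J(5) = (-5 - 3)**2*((1/2)*(13 - 3)/2) - 7 = (-8)**2*((1/2)*(1/2)*10) - 7 = 64*(5/2) - 7 = 160 - 7 = 153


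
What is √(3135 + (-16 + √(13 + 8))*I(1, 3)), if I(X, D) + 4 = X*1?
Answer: √(3183 - 3*√21) ≈ 56.296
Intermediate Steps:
I(X, D) = -4 + X (I(X, D) = -4 + X*1 = -4 + X)
√(3135 + (-16 + √(13 + 8))*I(1, 3)) = √(3135 + (-16 + √(13 + 8))*(-4 + 1)) = √(3135 + (-16 + √21)*(-3)) = √(3135 + (48 - 3*√21)) = √(3183 - 3*√21)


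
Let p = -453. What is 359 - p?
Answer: 812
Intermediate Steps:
359 - p = 359 - 1*(-453) = 359 + 453 = 812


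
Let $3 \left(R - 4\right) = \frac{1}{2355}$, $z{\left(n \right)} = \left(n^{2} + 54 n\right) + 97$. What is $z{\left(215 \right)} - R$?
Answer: $\frac{409261319}{7065} \approx 57928.0$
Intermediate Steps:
$z{\left(n \right)} = 97 + n^{2} + 54 n$
$R = \frac{28261}{7065}$ ($R = 4 + \frac{1}{3 \cdot 2355} = 4 + \frac{1}{3} \cdot \frac{1}{2355} = 4 + \frac{1}{7065} = \frac{28261}{7065} \approx 4.0001$)
$z{\left(215 \right)} - R = \left(97 + 215^{2} + 54 \cdot 215\right) - \frac{28261}{7065} = \left(97 + 46225 + 11610\right) - \frac{28261}{7065} = 57932 - \frac{28261}{7065} = \frac{409261319}{7065}$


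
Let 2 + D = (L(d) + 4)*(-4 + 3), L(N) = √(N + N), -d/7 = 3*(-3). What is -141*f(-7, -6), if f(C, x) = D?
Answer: 846 + 423*√14 ≈ 2428.7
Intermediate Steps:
d = 63 (d = -21*(-3) = -7*(-9) = 63)
L(N) = √2*√N (L(N) = √(2*N) = √2*√N)
D = -6 - 3*√14 (D = -2 + (√2*√63 + 4)*(-4 + 3) = -2 + (√2*(3*√7) + 4)*(-1) = -2 + (3*√14 + 4)*(-1) = -2 + (4 + 3*√14)*(-1) = -2 + (-4 - 3*√14) = -6 - 3*√14 ≈ -17.225)
f(C, x) = -6 - 3*√14
-141*f(-7, -6) = -141*(-6 - 3*√14) = 846 + 423*√14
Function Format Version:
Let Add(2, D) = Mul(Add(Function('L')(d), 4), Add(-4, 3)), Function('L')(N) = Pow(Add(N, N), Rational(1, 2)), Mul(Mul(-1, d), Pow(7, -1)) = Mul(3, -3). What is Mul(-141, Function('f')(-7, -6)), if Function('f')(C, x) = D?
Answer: Add(846, Mul(423, Pow(14, Rational(1, 2)))) ≈ 2428.7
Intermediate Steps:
d = 63 (d = Mul(-7, Mul(3, -3)) = Mul(-7, -9) = 63)
Function('L')(N) = Mul(Pow(2, Rational(1, 2)), Pow(N, Rational(1, 2))) (Function('L')(N) = Pow(Mul(2, N), Rational(1, 2)) = Mul(Pow(2, Rational(1, 2)), Pow(N, Rational(1, 2))))
D = Add(-6, Mul(-3, Pow(14, Rational(1, 2)))) (D = Add(-2, Mul(Add(Mul(Pow(2, Rational(1, 2)), Pow(63, Rational(1, 2))), 4), Add(-4, 3))) = Add(-2, Mul(Add(Mul(Pow(2, Rational(1, 2)), Mul(3, Pow(7, Rational(1, 2)))), 4), -1)) = Add(-2, Mul(Add(Mul(3, Pow(14, Rational(1, 2))), 4), -1)) = Add(-2, Mul(Add(4, Mul(3, Pow(14, Rational(1, 2)))), -1)) = Add(-2, Add(-4, Mul(-3, Pow(14, Rational(1, 2))))) = Add(-6, Mul(-3, Pow(14, Rational(1, 2)))) ≈ -17.225)
Function('f')(C, x) = Add(-6, Mul(-3, Pow(14, Rational(1, 2))))
Mul(-141, Function('f')(-7, -6)) = Mul(-141, Add(-6, Mul(-3, Pow(14, Rational(1, 2))))) = Add(846, Mul(423, Pow(14, Rational(1, 2))))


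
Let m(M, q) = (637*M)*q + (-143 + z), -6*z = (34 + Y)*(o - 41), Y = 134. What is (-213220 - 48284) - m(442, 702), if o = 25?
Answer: -197912717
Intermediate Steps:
z = 448 (z = -(34 + 134)*(25 - 41)/6 = -28*(-16) = -1/6*(-2688) = 448)
m(M, q) = 305 + 637*M*q (m(M, q) = (637*M)*q + (-143 + 448) = 637*M*q + 305 = 305 + 637*M*q)
(-213220 - 48284) - m(442, 702) = (-213220 - 48284) - (305 + 637*442*702) = -261504 - (305 + 197650908) = -261504 - 1*197651213 = -261504 - 197651213 = -197912717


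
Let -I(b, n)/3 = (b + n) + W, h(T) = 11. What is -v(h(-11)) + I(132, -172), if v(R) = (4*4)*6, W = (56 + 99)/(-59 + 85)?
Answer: 159/26 ≈ 6.1154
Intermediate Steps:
W = 155/26 ≈ 5.9615
I(b, n) = -465/26 - 3*b - 3*n (I(b, n) = -3*((b + n) + 155/26) = -3*(155/26 + b + n) = -465/26 - 3*b - 3*n)
v(R) = 96 (v(R) = 16*6 = 96)
-v(h(-11)) + I(132, -172) = -1*96 + (-465/26 - 3*132 - 3*(-172)) = -96 + (-465/26 - 396 + 516) = -96 + 2655/26 = 159/26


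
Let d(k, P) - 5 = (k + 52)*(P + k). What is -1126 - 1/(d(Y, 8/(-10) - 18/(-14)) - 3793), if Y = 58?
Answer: -20851275/18518 ≈ -1126.0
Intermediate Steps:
d(k, P) = 5 + (52 + k)*(P + k) (d(k, P) = 5 + (k + 52)*(P + k) = 5 + (52 + k)*(P + k))
-1126 - 1/(d(Y, 8/(-10) - 18/(-14)) - 3793) = -1126 - 1/((5 + 58² + 52*(8/(-10) - 18/(-14)) + 52*58 + (8/(-10) - 18/(-14))*58) - 3793) = -1126 - 1/((5 + 3364 + 52*(8*(-⅒) - 18*(-1/14)) + 3016 + (8*(-⅒) - 18*(-1/14))*58) - 3793) = -1126 - 1/((5 + 3364 + 52*(-⅘ + 9/7) + 3016 + (-⅘ + 9/7)*58) - 3793) = -1126 - 1/((5 + 3364 + 52*(17/35) + 3016 + (17/35)*58) - 3793) = -1126 - 1/((5 + 3364 + 884/35 + 3016 + 986/35) - 3793) = -1126 - 1/(45069/7 - 3793) = -1126 - 1/18518/7 = -1126 - 1*7/18518 = -1126 - 7/18518 = -20851275/18518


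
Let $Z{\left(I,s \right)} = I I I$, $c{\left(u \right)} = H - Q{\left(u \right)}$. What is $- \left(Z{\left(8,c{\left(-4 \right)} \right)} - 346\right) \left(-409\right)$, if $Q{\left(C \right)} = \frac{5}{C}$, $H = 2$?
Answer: $67894$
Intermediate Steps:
$c{\left(u \right)} = 2 - \frac{5}{u}$
$Z{\left(I,s \right)} = I^{3}$ ($Z{\left(I,s \right)} = I^{2} I = I^{3}$)
$- \left(Z{\left(8,c{\left(-4 \right)} \right)} - 346\right) \left(-409\right) = - \left(8^{3} - 346\right) \left(-409\right) = - \left(512 - 346\right) \left(-409\right) = - 166 \left(-409\right) = \left(-1\right) \left(-67894\right) = 67894$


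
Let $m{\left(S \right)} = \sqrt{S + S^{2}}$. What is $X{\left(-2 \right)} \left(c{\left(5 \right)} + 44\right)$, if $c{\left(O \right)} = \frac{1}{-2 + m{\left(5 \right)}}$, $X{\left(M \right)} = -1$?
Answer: $- \frac{573}{13} - \frac{\sqrt{30}}{26} \approx -44.288$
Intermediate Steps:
$c{\left(O \right)} = \frac{1}{-2 + \sqrt{30}}$ ($c{\left(O \right)} = \frac{1}{-2 + \sqrt{5 \left(1 + 5\right)}} = \frac{1}{-2 + \sqrt{5 \cdot 6}} = \frac{1}{-2 + \sqrt{30}}$)
$X{\left(-2 \right)} \left(c{\left(5 \right)} + 44\right) = - (\left(\frac{1}{13} + \frac{\sqrt{30}}{26}\right) + 44) = - (\frac{573}{13} + \frac{\sqrt{30}}{26}) = - \frac{573}{13} - \frac{\sqrt{30}}{26}$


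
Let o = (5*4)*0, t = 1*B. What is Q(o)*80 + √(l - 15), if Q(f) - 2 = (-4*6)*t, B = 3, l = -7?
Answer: -5600 + I*√22 ≈ -5600.0 + 4.6904*I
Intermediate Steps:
t = 3 (t = 1*3 = 3)
o = 0 (o = 20*0 = 0)
Q(f) = -70 (Q(f) = 2 - 4*6*3 = 2 - 24*3 = 2 - 72 = -70)
Q(o)*80 + √(l - 15) = -70*80 + √(-7 - 15) = -5600 + √(-22) = -5600 + I*√22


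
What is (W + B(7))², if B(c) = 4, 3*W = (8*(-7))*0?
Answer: 16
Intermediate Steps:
W = 0 (W = ((8*(-7))*0)/3 = (-56*0)/3 = (⅓)*0 = 0)
(W + B(7))² = (0 + 4)² = 4² = 16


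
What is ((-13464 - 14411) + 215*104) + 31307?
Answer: 25792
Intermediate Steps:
((-13464 - 14411) + 215*104) + 31307 = (-27875 + 22360) + 31307 = -5515 + 31307 = 25792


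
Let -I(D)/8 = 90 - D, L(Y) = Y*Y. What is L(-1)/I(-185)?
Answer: -1/2200 ≈ -0.00045455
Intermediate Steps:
L(Y) = Y²
I(D) = -720 + 8*D (I(D) = -8*(90 - D) = -720 + 8*D)
L(-1)/I(-185) = (-1)²/(-720 + 8*(-185)) = 1/(-720 - 1480) = 1/(-2200) = 1*(-1/2200) = -1/2200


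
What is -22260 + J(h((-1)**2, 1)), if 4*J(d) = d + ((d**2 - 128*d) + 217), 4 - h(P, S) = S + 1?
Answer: -89073/4 ≈ -22268.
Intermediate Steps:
h(P, S) = 3 - S (h(P, S) = 4 - (S + 1) = 4 - (1 + S) = 4 + (-1 - S) = 3 - S)
J(d) = 217/4 - 127*d/4 + d**2/4 (J(d) = (d + ((d**2 - 128*d) + 217))/4 = (d + (217 + d**2 - 128*d))/4 = (217 + d**2 - 127*d)/4 = 217/4 - 127*d/4 + d**2/4)
-22260 + J(h((-1)**2, 1)) = -22260 + (217/4 - 127*(3 - 1*1)/4 + (3 - 1*1)**2/4) = -22260 + (217/4 - 127*(3 - 1)/4 + (3 - 1)**2/4) = -22260 + (217/4 - 127/4*2 + (1/4)*2**2) = -22260 + (217/4 - 127/2 + (1/4)*4) = -22260 + (217/4 - 127/2 + 1) = -22260 - 33/4 = -89073/4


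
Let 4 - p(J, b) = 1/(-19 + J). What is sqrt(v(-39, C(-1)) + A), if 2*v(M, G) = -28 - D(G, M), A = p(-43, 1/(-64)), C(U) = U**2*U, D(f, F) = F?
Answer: sqrt(9145)/31 ≈ 3.0848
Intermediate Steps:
C(U) = U**3
p(J, b) = 4 - 1/(-19 + J)
A = 249/62 (A = (-77 + 4*(-43))/(-19 - 43) = (-77 - 172)/(-62) = -1/62*(-249) = 249/62 ≈ 4.0161)
v(M, G) = -14 - M/2 (v(M, G) = (-28 - M)/2 = -14 - M/2)
sqrt(v(-39, C(-1)) + A) = sqrt((-14 - 1/2*(-39)) + 249/62) = sqrt((-14 + 39/2) + 249/62) = sqrt(11/2 + 249/62) = sqrt(295/31) = sqrt(9145)/31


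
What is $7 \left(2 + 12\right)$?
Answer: $98$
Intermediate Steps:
$7 \left(2 + 12\right) = 7 \cdot 14 = 98$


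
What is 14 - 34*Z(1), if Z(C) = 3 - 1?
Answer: -54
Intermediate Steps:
Z(C) = 2
14 - 34*Z(1) = 14 - 34*2 = 14 - 68 = -54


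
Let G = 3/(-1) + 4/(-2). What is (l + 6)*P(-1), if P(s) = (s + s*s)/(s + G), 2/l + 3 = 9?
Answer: 0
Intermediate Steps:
l = ⅓ (l = 2/(-3 + 9) = 2/6 = 2*(⅙) = ⅓ ≈ 0.33333)
G = -5 (G = 3*(-1) + 4*(-½) = -3 - 2 = -5)
P(s) = (s + s²)/(-5 + s) (P(s) = (s + s*s)/(s - 5) = (s + s²)/(-5 + s))
(l + 6)*P(-1) = (⅓ + 6)*(-(1 - 1)/(-5 - 1)) = 19*(-1*0/(-6))/3 = 19*(-1*(-⅙)*0)/3 = (19/3)*0 = 0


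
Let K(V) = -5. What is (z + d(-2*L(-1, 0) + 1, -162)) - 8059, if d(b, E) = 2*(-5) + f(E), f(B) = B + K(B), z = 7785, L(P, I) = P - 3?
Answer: -451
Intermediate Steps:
L(P, I) = -3 + P
f(B) = -5 + B (f(B) = B - 5 = -5 + B)
d(b, E) = -15 + E (d(b, E) = 2*(-5) + (-5 + E) = -10 + (-5 + E) = -15 + E)
(z + d(-2*L(-1, 0) + 1, -162)) - 8059 = (7785 + (-15 - 162)) - 8059 = (7785 - 177) - 8059 = 7608 - 8059 = -451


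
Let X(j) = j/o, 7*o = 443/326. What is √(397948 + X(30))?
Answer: 32*√76296118/443 ≈ 630.95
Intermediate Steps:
o = 443/2282 (o = (443/326)/7 = (443*(1/326))/7 = (⅐)*(443/326) = 443/2282 ≈ 0.19413)
X(j) = 2282*j/443 (X(j) = j/(443/2282) = j*(2282/443) = 2282*j/443)
√(397948 + X(30)) = √(397948 + (2282/443)*30) = √(397948 + 68460/443) = √(176359424/443) = 32*√76296118/443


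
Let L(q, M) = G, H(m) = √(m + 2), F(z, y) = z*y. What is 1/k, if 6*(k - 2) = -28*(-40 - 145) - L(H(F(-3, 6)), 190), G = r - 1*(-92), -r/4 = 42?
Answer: 1/878 ≈ 0.0011390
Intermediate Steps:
r = -168 (r = -4*42 = -168)
F(z, y) = y*z
G = -76 (G = -168 - 1*(-92) = -168 + 92 = -76)
H(m) = √(2 + m)
L(q, M) = -76
k = 878 (k = 2 + (-28*(-40 - 145) - 1*(-76))/6 = 2 + (-28*(-185) + 76)/6 = 2 + (5180 + 76)/6 = 2 + (⅙)*5256 = 2 + 876 = 878)
1/k = 1/878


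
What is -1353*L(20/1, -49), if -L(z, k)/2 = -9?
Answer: -24354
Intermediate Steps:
L(z, k) = 18 (L(z, k) = -2*(-9) = 18)
-1353*L(20/1, -49) = -1353*18 = -24354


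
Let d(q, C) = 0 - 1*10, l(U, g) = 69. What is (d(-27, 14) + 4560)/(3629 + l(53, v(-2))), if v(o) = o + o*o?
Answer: 2275/1849 ≈ 1.2304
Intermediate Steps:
v(o) = o + o²
d(q, C) = -10 (d(q, C) = 0 - 10 = -10)
(d(-27, 14) + 4560)/(3629 + l(53, v(-2))) = (-10 + 4560)/(3629 + 69) = 4550/3698 = 4550*(1/3698) = 2275/1849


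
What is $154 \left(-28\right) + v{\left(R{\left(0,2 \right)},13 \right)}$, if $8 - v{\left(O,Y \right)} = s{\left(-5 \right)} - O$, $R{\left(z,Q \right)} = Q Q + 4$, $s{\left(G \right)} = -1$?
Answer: $-4295$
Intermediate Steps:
$R{\left(z,Q \right)} = 4 + Q^{2}$ ($R{\left(z,Q \right)} = Q^{2} + 4 = 4 + Q^{2}$)
$v{\left(O,Y \right)} = 9 + O$ ($v{\left(O,Y \right)} = 8 - \left(-1 - O\right) = 8 + \left(1 + O\right) = 9 + O$)
$154 \left(-28\right) + v{\left(R{\left(0,2 \right)},13 \right)} = 154 \left(-28\right) + \left(9 + \left(4 + 2^{2}\right)\right) = -4312 + \left(9 + \left(4 + 4\right)\right) = -4312 + \left(9 + 8\right) = -4312 + 17 = -4295$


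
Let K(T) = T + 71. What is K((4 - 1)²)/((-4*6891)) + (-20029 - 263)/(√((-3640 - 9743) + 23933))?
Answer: -20/6891 - 10146*√422/1055 ≈ -197.56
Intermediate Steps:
K(T) = 71 + T
K((4 - 1)²)/((-4*6891)) + (-20029 - 263)/(√((-3640 - 9743) + 23933)) = (71 + (4 - 1)²)/((-4*6891)) + (-20029 - 263)/(√((-3640 - 9743) + 23933)) = (71 + 3²)/(-27564) - 20292/√(-13383 + 23933) = (71 + 9)*(-1/27564) - 20292*√422/2110 = 80*(-1/27564) - 20292*√422/2110 = -20/6891 - 10146*√422/1055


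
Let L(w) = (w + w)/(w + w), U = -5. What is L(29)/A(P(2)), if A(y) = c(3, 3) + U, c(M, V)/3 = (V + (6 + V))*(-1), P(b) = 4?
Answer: -1/41 ≈ -0.024390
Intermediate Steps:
c(M, V) = -18 - 6*V (c(M, V) = 3*((V + (6 + V))*(-1)) = 3*((6 + 2*V)*(-1)) = 3*(-6 - 2*V) = -18 - 6*V)
L(w) = 1 (L(w) = (2*w)/((2*w)) = (2*w)*(1/(2*w)) = 1)
A(y) = -41 (A(y) = (-18 - 6*3) - 5 = (-18 - 18) - 5 = -36 - 5 = -41)
L(29)/A(P(2)) = 1/(-41) = 1*(-1/41) = -1/41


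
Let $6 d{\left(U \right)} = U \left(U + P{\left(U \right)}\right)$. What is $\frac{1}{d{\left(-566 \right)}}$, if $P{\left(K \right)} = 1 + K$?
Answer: $\frac{1}{106691} \approx 9.3729 \cdot 10^{-6}$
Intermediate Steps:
$d{\left(U \right)} = \frac{U \left(1 + 2 U\right)}{6}$ ($d{\left(U \right)} = \frac{U \left(U + \left(1 + U\right)\right)}{6} = \frac{U \left(1 + 2 U\right)}{6}$)
$\frac{1}{d{\left(-566 \right)}} = \frac{1}{\frac{1}{6} \left(-566\right) \left(1 + 2 \left(-566\right)\right)} = \frac{1}{\frac{1}{6} \left(-566\right) \left(1 - 1132\right)} = \frac{1}{\frac{1}{6} \left(-566\right) \left(-1131\right)} = \frac{1}{106691}$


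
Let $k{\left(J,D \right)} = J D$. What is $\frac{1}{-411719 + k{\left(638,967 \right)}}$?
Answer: $\frac{1}{205227} \approx 4.8727 \cdot 10^{-6}$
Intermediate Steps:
$k{\left(J,D \right)} = D J$
$\frac{1}{-411719 + k{\left(638,967 \right)}} = \frac{1}{-411719 + 967 \cdot 638} = \frac{1}{-411719 + 616946} = \frac{1}{205227}$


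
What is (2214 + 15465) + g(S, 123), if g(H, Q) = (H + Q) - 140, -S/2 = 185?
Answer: 17292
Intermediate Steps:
S = -370 (S = -2*185 = -370)
g(H, Q) = -140 + H + Q
(2214 + 15465) + g(S, 123) = (2214 + 15465) + (-140 - 370 + 123) = 17679 - 387 = 17292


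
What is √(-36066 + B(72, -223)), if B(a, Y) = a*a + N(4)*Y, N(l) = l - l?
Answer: I*√30882 ≈ 175.73*I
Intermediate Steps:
N(l) = 0
B(a, Y) = a² (B(a, Y) = a*a + 0*Y = a² + 0 = a²)
√(-36066 + B(72, -223)) = √(-36066 + 72²) = √(-36066 + 5184) = √(-30882) = I*√30882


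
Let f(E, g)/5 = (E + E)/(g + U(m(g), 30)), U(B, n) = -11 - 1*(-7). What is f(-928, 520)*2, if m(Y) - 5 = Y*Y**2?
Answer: -4640/129 ≈ -35.969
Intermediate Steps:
m(Y) = 5 + Y**3 (m(Y) = 5 + Y*Y**2 = 5 + Y**3)
U(B, n) = -4 (U(B, n) = -11 + 7 = -4)
f(E, g) = 10*E/(-4 + g) (f(E, g) = 5*((E + E)/(g - 4)) = 5*((2*E)/(-4 + g)) = 5*(2*E/(-4 + g)) = 10*E/(-4 + g))
f(-928, 520)*2 = (10*(-928)/(-4 + 520))*2 = (10*(-928)/516)*2 = (10*(-928)*(1/516))*2 = -2320/129*2 = -4640/129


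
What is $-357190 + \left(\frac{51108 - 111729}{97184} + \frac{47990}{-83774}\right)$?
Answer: $- \frac{1454034709197427}{4070746208} \approx -3.5719 \cdot 10^{5}$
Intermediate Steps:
$-357190 + \left(\frac{51108 - 111729}{97184} + \frac{47990}{-83774}\right) = -357190 + \left(\left(51108 - 111729\right) \frac{1}{97184} + 47990 \left(- \frac{1}{83774}\right)\right) = -357190 - \frac{4871161907}{4070746208} = - \frac{1454034709197427}{4070746208}$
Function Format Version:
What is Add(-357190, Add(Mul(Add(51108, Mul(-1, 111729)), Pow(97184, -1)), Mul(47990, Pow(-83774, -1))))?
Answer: Rational(-1454034709197427, 4070746208) ≈ -3.5719e+5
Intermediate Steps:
Add(-357190, Add(Mul(Add(51108, Mul(-1, 111729)), Pow(97184, -1)), Mul(47990, Pow(-83774, -1)))) = Add(-357190, Add(Mul(Add(51108, -111729), Rational(1, 97184)), Mul(47990, Rational(-1, 83774)))) = Add(-357190, Add(Mul(-60621, Rational(1, 97184)), Rational(-23995, 41887))) = Add(-357190, Add(Rational(-60621, 97184), Rational(-23995, 41887))) = Add(-357190, Rational(-4871161907, 4070746208)) = Rational(-1454034709197427, 4070746208)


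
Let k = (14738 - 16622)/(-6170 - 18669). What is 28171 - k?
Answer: 699737585/24839 ≈ 28171.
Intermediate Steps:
k = 1884/24839 (k = -1884/(-24839) = -1884*(-1/24839) = 1884/24839 ≈ 0.075848)
28171 - k = 28171 - 1*1884/24839 = 28171 - 1884/24839 = 699737585/24839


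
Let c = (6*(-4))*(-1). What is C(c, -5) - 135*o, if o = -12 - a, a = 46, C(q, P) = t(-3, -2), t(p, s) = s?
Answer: 7828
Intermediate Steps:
c = 24 (c = -24*(-1) = 24)
C(q, P) = -2
o = -58 (o = -12 - 1*46 = -12 - 46 = -58)
C(c, -5) - 135*o = -2 - 135*(-58) = -2 + 7830 = 7828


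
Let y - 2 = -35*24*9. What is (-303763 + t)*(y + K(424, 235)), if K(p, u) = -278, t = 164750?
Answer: 1089305868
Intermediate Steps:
y = -7558 (y = 2 - 35*24*9 = 2 - 840*9 = 2 - 7560 = -7558)
(-303763 + t)*(y + K(424, 235)) = (-303763 + 164750)*(-7558 - 278) = -139013*(-7836) = 1089305868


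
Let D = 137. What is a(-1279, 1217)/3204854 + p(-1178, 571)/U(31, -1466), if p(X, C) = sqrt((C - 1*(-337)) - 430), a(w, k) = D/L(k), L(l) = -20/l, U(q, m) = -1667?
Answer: -166729/64097080 - sqrt(478)/1667 ≈ -0.015716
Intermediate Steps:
a(w, k) = -137*k/20 (a(w, k) = 137/((-20/k)) = 137*(-k/20) = -137*k/20)
p(X, C) = sqrt(-93 + C) (p(X, C) = sqrt((C + 337) - 430) = sqrt((337 + C) - 430) = sqrt(-93 + C))
a(-1279, 1217)/3204854 + p(-1178, 571)/U(31, -1466) = -137/20*1217/3204854 + sqrt(-93 + 571)/(-1667) = -166729/20*1/3204854 + sqrt(478)*(-1/1667) = -166729/64097080 - sqrt(478)/1667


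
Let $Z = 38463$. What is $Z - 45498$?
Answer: $-7035$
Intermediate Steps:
$Z - 45498 = 38463 - 45498 = -7035$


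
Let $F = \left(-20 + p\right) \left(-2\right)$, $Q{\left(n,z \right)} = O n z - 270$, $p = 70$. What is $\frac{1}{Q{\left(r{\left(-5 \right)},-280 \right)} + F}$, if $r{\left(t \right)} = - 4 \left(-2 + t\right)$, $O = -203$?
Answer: $\frac{1}{1591150} \approx 6.2848 \cdot 10^{-7}$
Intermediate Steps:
$r{\left(t \right)} = 8 - 4 t$
$Q{\left(n,z \right)} = -270 - 203 n z$ ($Q{\left(n,z \right)} = - 203 n z - 270 = -270 - 203 n z$)
$F = -100$ ($F = \left(-20 + 70\right) \left(-2\right) = 50 \left(-2\right) = -100$)
$\frac{1}{Q{\left(r{\left(-5 \right)},-280 \right)} + F} = \frac{1}{\left(-270 - 203 \left(8 - -20\right) \left(-280\right)\right) - 100} = \frac{1}{\left(-270 - 203 \left(8 + 20\right) \left(-280\right)\right) - 100} = \frac{1}{\left(-270 - 5684 \left(-280\right)\right) - 100} = \frac{1}{\left(-270 + 1591520\right) - 100} = \frac{1}{1591250 - 100} = \frac{1}{1591150}$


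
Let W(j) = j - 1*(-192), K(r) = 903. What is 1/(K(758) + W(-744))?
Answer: 1/351 ≈ 0.0028490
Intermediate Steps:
W(j) = 192 + j (W(j) = j + 192 = 192 + j)
1/(K(758) + W(-744)) = 1/(903 + (192 - 744)) = 1/(903 - 552) = 1/351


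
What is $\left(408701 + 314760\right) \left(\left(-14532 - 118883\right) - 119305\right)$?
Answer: $-182833063920$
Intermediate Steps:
$\left(408701 + 314760\right) \left(\left(-14532 - 118883\right) - 119305\right) = 723461 \left(-133415 - 119305\right) = 723461 \left(-252720\right) = -182833063920$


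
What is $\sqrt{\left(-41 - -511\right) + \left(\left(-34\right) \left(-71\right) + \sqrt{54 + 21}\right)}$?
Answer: $\sqrt{2884 + 5 \sqrt{3}} \approx 53.783$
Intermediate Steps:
$\sqrt{\left(-41 - -511\right) + \left(\left(-34\right) \left(-71\right) + \sqrt{54 + 21}\right)} = \sqrt{\left(-41 + 511\right) + \left(2414 + \sqrt{75}\right)} = \sqrt{470 + \left(2414 + 5 \sqrt{3}\right)} = \sqrt{2884 + 5 \sqrt{3}}$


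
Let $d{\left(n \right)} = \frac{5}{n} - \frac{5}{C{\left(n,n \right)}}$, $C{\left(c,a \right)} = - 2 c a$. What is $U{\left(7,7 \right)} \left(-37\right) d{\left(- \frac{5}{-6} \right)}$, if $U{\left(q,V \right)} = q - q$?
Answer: $0$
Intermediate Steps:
$U{\left(q,V \right)} = 0$
$C{\left(c,a \right)} = - 2 a c$
$d{\left(n \right)} = \frac{5}{n} + \frac{5}{2 n^{2}}$ ($d{\left(n \right)} = \frac{5}{n} - \frac{5}{\left(-2\right) n n} = \frac{5}{n} - \frac{5}{\left(-2\right) n^{2}} = \frac{5}{n} - 5 \left(- \frac{1}{2 n^{2}}\right) = \frac{5}{n} + \frac{5}{2 n^{2}}$)
$U{\left(7,7 \right)} \left(-37\right) d{\left(- \frac{5}{-6} \right)} = 0 \left(-37\right) \frac{5 \left(1 + 2 \left(- \frac{5}{-6}\right)\right)}{2 \cdot \frac{25}{36}} = 0 \frac{5 \left(1 + 2 \left(\left(-5\right) \left(- \frac{1}{6}\right)\right)\right)}{2 \cdot \frac{25}{36}} = 0 \frac{5 \left(1 + 2 \cdot \frac{5}{6}\right)}{2 \cdot \frac{25}{36}} = 0 \cdot \frac{5}{2} \cdot \frac{36}{25} \left(1 + \frac{5}{3}\right) = 0 \cdot \frac{5}{2} \cdot \frac{36}{25} \cdot \frac{8}{3} = 0 \cdot \frac{48}{5} = 0$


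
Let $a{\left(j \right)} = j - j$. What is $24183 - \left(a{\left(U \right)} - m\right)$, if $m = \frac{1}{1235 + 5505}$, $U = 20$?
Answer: $\frac{162993421}{6740} \approx 24183.0$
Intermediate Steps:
$m = \frac{1}{6740} \approx 0.00014837$
$a{\left(j \right)} = 0$
$24183 - \left(a{\left(U \right)} - m\right) = 24183 - \left(0 - \frac{1}{6740}\right) = 24183 - - \frac{1}{6740} = 24183 + \frac{1}{6740} = \frac{162993421}{6740}$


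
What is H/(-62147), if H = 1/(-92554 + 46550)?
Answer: 1/2859010588 ≈ 3.4977e-10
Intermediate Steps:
H = -1/46004 (H = 1/(-46004) = -1/46004 ≈ -2.1737e-5)
H/(-62147) = -1/46004/(-62147) = -1/46004*(-1/62147) = 1/2859010588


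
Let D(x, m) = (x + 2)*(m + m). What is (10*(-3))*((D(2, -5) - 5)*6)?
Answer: 8100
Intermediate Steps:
D(x, m) = 2*m*(2 + x) (D(x, m) = (2 + x)*(2*m) = 2*m*(2 + x))
(10*(-3))*((D(2, -5) - 5)*6) = (10*(-3))*((2*(-5)*(2 + 2) - 5)*6) = -30*(2*(-5)*4 - 5)*6 = -30*(-40 - 5)*6 = -(-1350)*6 = -30*(-270) = 8100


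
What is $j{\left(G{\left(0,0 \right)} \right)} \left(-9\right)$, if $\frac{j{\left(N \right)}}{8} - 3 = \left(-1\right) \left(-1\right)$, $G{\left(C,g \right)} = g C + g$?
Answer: $-288$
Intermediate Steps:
$G{\left(C,g \right)} = g + C g$ ($G{\left(C,g \right)} = C g + g = g + C g$)
$j{\left(N \right)} = 32$ ($j{\left(N \right)} = 24 + 8 \left(\left(-1\right) \left(-1\right)\right) = 24 + 8 \cdot 1 = 24 + 8 = 32$)
$j{\left(G{\left(0,0 \right)} \right)} \left(-9\right) = 32 \left(-9\right) = -288$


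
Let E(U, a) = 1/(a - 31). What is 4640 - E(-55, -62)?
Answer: 431521/93 ≈ 4640.0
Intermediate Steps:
E(U, a) = 1/(-31 + a)
4640 - E(-55, -62) = 4640 - 1/(-31 - 62) = 4640 - 1/(-93) = 4640 - 1*(-1/93) = 4640 + 1/93 = 431521/93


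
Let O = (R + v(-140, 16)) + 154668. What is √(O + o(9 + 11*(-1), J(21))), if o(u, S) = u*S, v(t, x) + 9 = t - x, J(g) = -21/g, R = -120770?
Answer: √33735 ≈ 183.67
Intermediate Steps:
v(t, x) = -9 + t - x (v(t, x) = -9 + (t - x) = -9 + t - x)
o(u, S) = S*u
O = 33733 (O = (-120770 + (-9 - 140 - 1*16)) + 154668 = (-120770 + (-9 - 140 - 16)) + 154668 = (-120770 - 165) + 154668 = -120935 + 154668 = 33733)
√(O + o(9 + 11*(-1), J(21))) = √(33733 + (-21/21)*(9 + 11*(-1))) = √(33733 + (-21*1/21)*(9 - 11)) = √(33733 - 1*(-2)) = √(33733 + 2) = √33735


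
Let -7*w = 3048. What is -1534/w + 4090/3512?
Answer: 784034/167259 ≈ 4.6875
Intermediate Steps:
w = -3048/7 (w = -⅐*3048 = -3048/7 ≈ -435.43)
-1534/w + 4090/3512 = -1534/(-3048/7) + 4090/3512 = -1534*(-7/3048) + 4090*(1/3512) = 5369/1524 + 2045/1756 = 784034/167259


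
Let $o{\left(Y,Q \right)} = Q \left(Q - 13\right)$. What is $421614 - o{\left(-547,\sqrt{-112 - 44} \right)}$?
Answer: $421770 + 26 i \sqrt{39} \approx 4.2177 \cdot 10^{5} + 162.37 i$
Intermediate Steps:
$o{\left(Y,Q \right)} = Q \left(-13 + Q\right)$
$421614 - o{\left(-547,\sqrt{-112 - 44} \right)} = 421614 - \sqrt{-112 - 44} \left(-13 + \sqrt{-112 - 44}\right) = 421614 - \sqrt{-156} \left(-13 + \sqrt{-156}\right) = 421614 - 2 i \sqrt{39} \left(-13 + 2 i \sqrt{39}\right)$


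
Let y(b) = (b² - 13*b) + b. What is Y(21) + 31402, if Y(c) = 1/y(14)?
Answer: 879257/28 ≈ 31402.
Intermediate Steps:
y(b) = b² - 12*b
Y(c) = 1/28 (Y(c) = 1/(14*(-12 + 14)) = 1/(14*2) = 1/28)
Y(21) + 31402 = 1/28 + 31402 = 879257/28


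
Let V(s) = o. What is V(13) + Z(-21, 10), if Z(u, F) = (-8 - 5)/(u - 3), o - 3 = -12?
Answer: -203/24 ≈ -8.4583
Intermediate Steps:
o = -9 (o = 3 - 12 = -9)
V(s) = -9
Z(u, F) = -13/(-3 + u)
V(13) + Z(-21, 10) = -9 - 13/(-3 - 21) = -9 - 13/(-24) = -9 - 13*(-1/24) = -9 + 13/24 = -203/24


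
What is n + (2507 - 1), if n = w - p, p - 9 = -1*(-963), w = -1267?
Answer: 267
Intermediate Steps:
p = 972 (p = 9 - 1*(-963) = 9 + 963 = 972)
n = -2239 (n = -1267 - 1*972 = -1267 - 972 = -2239)
n + (2507 - 1) = -2239 + (2507 - 1) = -2239 + 2506 = 267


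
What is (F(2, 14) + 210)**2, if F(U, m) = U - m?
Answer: 39204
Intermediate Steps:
(F(2, 14) + 210)**2 = ((2 - 1*14) + 210)**2 = ((2 - 14) + 210)**2 = (-12 + 210)**2 = 198**2 = 39204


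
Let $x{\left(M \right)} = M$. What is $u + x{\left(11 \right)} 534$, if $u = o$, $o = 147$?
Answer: $6021$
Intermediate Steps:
$u = 147$
$u + x{\left(11 \right)} 534 = 147 + 11 \cdot 534 = 147 + 5874 = 6021$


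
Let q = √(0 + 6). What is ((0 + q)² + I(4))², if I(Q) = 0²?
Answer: 36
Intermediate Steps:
q = √6 ≈ 2.4495
I(Q) = 0
((0 + q)² + I(4))² = ((0 + √6)² + 0)² = ((√6)² + 0)² = (6 + 0)² = 6² = 36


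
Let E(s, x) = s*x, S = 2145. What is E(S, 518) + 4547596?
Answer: 5658706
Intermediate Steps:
E(S, 518) + 4547596 = 2145*518 + 4547596 = 1111110 + 4547596 = 5658706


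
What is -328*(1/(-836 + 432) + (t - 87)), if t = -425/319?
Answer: 933506942/32219 ≈ 28974.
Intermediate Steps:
t = -425/319 (t = -425*1/319 = -425/319 ≈ -1.3323)
-328*(1/(-836 + 432) + (t - 87)) = -328*(1/(-836 + 432) + (-425/319 - 87)) = -328*(1/(-404) - 28178/319) = -328*(-1/404 - 28178/319) = -328*(-11384231/128876) = 933506942/32219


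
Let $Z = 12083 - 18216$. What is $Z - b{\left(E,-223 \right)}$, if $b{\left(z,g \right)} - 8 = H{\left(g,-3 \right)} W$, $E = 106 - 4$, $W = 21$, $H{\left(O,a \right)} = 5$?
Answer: $-6246$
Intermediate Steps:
$E = 102$
$b{\left(z,g \right)} = 113$ ($b{\left(z,g \right)} = 8 + 5 \cdot 21 = 8 + 105 = 113$)
$Z = -6133$ ($Z = 12083 - 18216 = -6133$)
$Z - b{\left(E,-223 \right)} = -6133 - 113 = -6246$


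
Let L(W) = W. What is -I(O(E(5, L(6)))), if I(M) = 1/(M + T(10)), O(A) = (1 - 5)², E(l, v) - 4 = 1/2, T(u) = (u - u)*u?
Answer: -1/16 ≈ -0.062500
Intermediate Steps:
T(u) = 0 (T(u) = 0*u = 0)
E(l, v) = 9/2 (E(l, v) = 4 + 1/2 = 4 + ½ = 9/2)
O(A) = 16 (O(A) = (-4)² = 16)
I(M) = 1/M (I(M) = 1/(M + 0) = 1/M)
-I(O(E(5, L(6)))) = -1/16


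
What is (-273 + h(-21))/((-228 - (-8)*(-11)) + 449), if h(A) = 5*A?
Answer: -54/19 ≈ -2.8421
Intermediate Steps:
(-273 + h(-21))/((-228 - (-8)*(-11)) + 449) = (-273 + 5*(-21))/((-228 - (-8)*(-11)) + 449) = (-273 - 105)/((-228 - 1*88) + 449) = -378/((-228 - 88) + 449) = -378/(-316 + 449) = -378/133 = -378*1/133 = -54/19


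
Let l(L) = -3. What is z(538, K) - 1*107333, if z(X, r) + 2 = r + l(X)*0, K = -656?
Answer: -107991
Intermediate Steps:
z(X, r) = -2 + r (z(X, r) = -2 + (r - 3*0) = -2 + (r + 0) = -2 + r)
z(538, K) - 1*107333 = (-2 - 656) - 1*107333 = -658 - 107333 = -107991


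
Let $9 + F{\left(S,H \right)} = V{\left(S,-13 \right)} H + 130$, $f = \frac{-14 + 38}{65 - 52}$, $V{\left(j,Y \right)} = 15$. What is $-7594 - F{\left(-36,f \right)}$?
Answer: $- \frac{100655}{13} \approx -7742.7$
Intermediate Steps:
$f = \frac{24}{13} \approx 1.8462$
$F{\left(S,H \right)} = 121 + 15 H$ ($F{\left(S,H \right)} = -9 + \left(15 H + 130\right) = -9 + \left(130 + 15 H\right) = 121 + 15 H$)
$-7594 - F{\left(-36,f \right)} = -7594 - \left(121 + 15 \cdot \frac{24}{13}\right) = -7594 - \left(121 + \frac{360}{13}\right) = -7594 - \frac{1933}{13} = - \frac{100655}{13}$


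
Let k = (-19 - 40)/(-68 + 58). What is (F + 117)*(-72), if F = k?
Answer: -44244/5 ≈ -8848.8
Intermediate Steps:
k = 59/10 (k = -59/(-10) = -59*(-1/10) = 59/10 ≈ 5.9000)
F = 59/10 ≈ 5.9000
(F + 117)*(-72) = (59/10 + 117)*(-72) = (1229/10)*(-72) = -44244/5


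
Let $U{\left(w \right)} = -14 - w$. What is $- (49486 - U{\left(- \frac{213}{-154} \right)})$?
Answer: $- \frac{7623213}{154} \approx -49501.0$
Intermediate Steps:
$- (49486 - U{\left(- \frac{213}{-154} \right)}) = - (49486 - \left(-14 - - \frac{213}{-154}\right)) = - (49486 - \left(-14 - \left(-213\right) \left(- \frac{1}{154}\right)\right)) = - (49486 - \left(-14 - \frac{213}{154}\right)) = - (49486 - - \frac{2369}{154}) = - (49486 + \frac{2369}{154}) = \left(-1\right) \frac{7623213}{154} = - \frac{7623213}{154}$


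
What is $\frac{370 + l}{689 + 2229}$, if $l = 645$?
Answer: $\frac{1015}{2918} \approx 0.34784$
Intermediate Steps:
$\frac{370 + l}{689 + 2229} = \frac{370 + 645}{689 + 2229} = \frac{1015}{2918}$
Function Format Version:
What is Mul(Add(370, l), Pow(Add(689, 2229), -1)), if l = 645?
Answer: Rational(1015, 2918) ≈ 0.34784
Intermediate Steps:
Mul(Add(370, l), Pow(Add(689, 2229), -1)) = Mul(Add(370, 645), Pow(Add(689, 2229), -1)) = Mul(1015, Pow(2918, -1)) = Mul(1015, Rational(1, 2918)) = Rational(1015, 2918)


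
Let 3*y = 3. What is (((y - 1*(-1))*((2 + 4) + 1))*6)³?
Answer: 592704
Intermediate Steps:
y = 1 (y = (⅓)*3 = 1)
(((y - 1*(-1))*((2 + 4) + 1))*6)³ = (((1 - 1*(-1))*((2 + 4) + 1))*6)³ = (((1 + 1)*(6 + 1))*6)³ = ((2*7)*6)³ = (14*6)³ = 84³ = 592704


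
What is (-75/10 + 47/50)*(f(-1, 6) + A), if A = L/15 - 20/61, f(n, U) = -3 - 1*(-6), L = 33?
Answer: -243704/7625 ≈ -31.961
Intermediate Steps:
f(n, U) = 3 (f(n, U) = -3 + 6 = 3)
A = 571/305 (A = 33/15 - 20/61 = 33*(1/15) - 20*1/61 = 11/5 - 20/61 = 571/305 ≈ 1.8721)
(-75/10 + 47/50)*(f(-1, 6) + A) = (-75/10 + 47/50)*(3 + 571/305) = (-75*1/10 + 47*(1/50))*(1486/305) = (-15/2 + 47/50)*(1486/305) = -164/25*1486/305 = -243704/7625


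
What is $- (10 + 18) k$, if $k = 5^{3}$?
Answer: $-3500$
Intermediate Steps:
$k = 125$
$- (10 + 18) k = - (10 + 18) 125 = \left(-1\right) 28 \cdot 125 = \left(-28\right) 125 = -3500$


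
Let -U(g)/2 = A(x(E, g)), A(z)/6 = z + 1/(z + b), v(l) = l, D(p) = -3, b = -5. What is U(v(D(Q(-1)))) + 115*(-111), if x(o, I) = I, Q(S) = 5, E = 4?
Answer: -25455/2 ≈ -12728.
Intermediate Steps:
A(z) = 6*z + 6/(-5 + z) (A(z) = 6*(z + 1/(z - 5)) = 6*(z + 1/(-5 + z)) = 6*z + 6/(-5 + z))
U(g) = -12*(1 + g² - 5*g)/(-5 + g)
U(v(D(Q(-1)))) + 115*(-111) = 12*(-1 - 1*(-3)² + 5*(-3))/(-5 - 3) + 115*(-111) = 12*(-1 - 1*9 - 15)/(-8) - 12765 = 12*(-⅛)*(-1 - 9 - 15) - 12765 = 12*(-⅛)*(-25) - 12765 = 75/2 - 12765 = -25455/2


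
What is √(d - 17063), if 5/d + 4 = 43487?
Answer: 6*I*√896173063522/43483 ≈ 130.63*I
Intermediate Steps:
d = 5/43483 (d = 5/(-4 + 43487) = 5/43483 ≈ 0.00011499)
√(d - 17063) = √(5/43483 - 17063) = √(-741950424/43483) = 6*I*√896173063522/43483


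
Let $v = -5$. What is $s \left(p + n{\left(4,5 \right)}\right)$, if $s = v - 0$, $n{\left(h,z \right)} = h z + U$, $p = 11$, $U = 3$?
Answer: $-170$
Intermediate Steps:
$n{\left(h,z \right)} = 3 + h z$ ($n{\left(h,z \right)} = h z + 3 = 3 + h z$)
$s = -5$ ($s = -5 - 0 = -5 + 0 = -5$)
$s \left(p + n{\left(4,5 \right)}\right) = - 5 \left(11 + \left(3 + 4 \cdot 5\right)\right) = - 5 \left(11 + \left(3 + 20\right)\right) = - 5 \left(11 + 23\right) = \left(-5\right) 34 = -170$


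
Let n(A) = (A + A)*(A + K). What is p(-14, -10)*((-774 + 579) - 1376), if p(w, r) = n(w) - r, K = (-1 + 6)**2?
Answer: 468158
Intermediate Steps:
K = 25 (K = 5**2 = 25)
n(A) = 2*A*(25 + A) (n(A) = (A + A)*(A + 25) = (2*A)*(25 + A) = 2*A*(25 + A))
p(w, r) = -r + 2*w*(25 + w) (p(w, r) = 2*w*(25 + w) - r = -r + 2*w*(25 + w))
p(-14, -10)*((-774 + 579) - 1376) = (-1*(-10) + 2*(-14)*(25 - 14))*((-774 + 579) - 1376) = (10 + 2*(-14)*11)*(-195 - 1376) = (10 - 308)*(-1571) = -298*(-1571) = 468158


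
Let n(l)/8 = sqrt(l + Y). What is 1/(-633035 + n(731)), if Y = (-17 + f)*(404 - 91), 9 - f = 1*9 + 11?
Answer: -633035/400733825337 - 8*I*sqrt(8033)/400733825337 ≈ -1.5797e-6 - 1.7893e-9*I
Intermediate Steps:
f = -11 (f = 9 - (1*9 + 11) = 9 - (9 + 11) = 9 - 1*20 = 9 - 20 = -11)
Y = -8764 (Y = (-17 - 11)*(404 - 91) = -28*313 = -8764)
n(l) = 8*sqrt(-8764 + l) (n(l) = 8*sqrt(l - 8764) = 8*sqrt(-8764 + l))
1/(-633035 + n(731)) = 1/(-633035 + 8*sqrt(-8764 + 731)) = 1/(-633035 + 8*sqrt(-8033)) = 1/(-633035 + 8*(I*sqrt(8033))) = 1/(-633035 + 8*I*sqrt(8033))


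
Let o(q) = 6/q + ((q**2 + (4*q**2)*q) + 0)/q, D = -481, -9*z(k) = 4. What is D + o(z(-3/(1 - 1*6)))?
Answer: -80053/162 ≈ -494.15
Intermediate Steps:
z(k) = -4/9 (z(k) = -1/9*4 = -4/9)
o(q) = 6/q + (q**2 + 4*q**3)/q (o(q) = 6/q + ((q**2 + 4*q**3) + 0)/q = 6/q + (q**2 + 4*q**3)/q)
D + o(z(-3/(1 - 1*6))) = -481 + (-4/9 + 4*(-4/9)**2 + 6/(-4/9)) = -481 + (-4/9 + 4*(16/81) + 6*(-9/4)) = -481 + (-4/9 + 64/81 - 27/2) = -481 - 2131/162 = -80053/162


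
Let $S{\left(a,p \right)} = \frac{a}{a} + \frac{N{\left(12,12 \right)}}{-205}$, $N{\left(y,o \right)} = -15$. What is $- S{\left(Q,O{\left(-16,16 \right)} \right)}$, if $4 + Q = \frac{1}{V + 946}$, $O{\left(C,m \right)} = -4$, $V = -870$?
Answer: $- \frac{44}{41} \approx -1.0732$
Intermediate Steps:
$Q = - \frac{303}{76}$ ($Q = -4 + \frac{1}{-870 + 946} = -4 + \frac{1}{76} = - \frac{303}{76} \approx -3.9868$)
$S{\left(a,p \right)} = \frac{44}{41}$ ($S{\left(a,p \right)} = \frac{a}{a} - \frac{15}{-205} = 1 - - \frac{3}{41} = 1 + \frac{3}{41} = \frac{44}{41}$)
$- S{\left(Q,O{\left(-16,16 \right)} \right)} = \left(-1\right) \frac{44}{41} = - \frac{44}{41}$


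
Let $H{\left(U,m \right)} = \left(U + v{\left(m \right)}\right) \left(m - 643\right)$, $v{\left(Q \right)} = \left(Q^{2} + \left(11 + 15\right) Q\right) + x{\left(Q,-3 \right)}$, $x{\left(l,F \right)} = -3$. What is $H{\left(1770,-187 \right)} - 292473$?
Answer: $-26747893$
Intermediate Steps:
$v{\left(Q \right)} = -3 + Q^{2} + 26 Q$ ($v{\left(Q \right)} = \left(Q^{2} + \left(11 + 15\right) Q\right) - 3 = \left(Q^{2} + 26 Q\right) - 3 = -3 + Q^{2} + 26 Q$)
$H{\left(U,m \right)} = \left(-643 + m\right) \left(-3 + U + m^{2} + 26 m\right)$ ($H{\left(U,m \right)} = \left(U + \left(-3 + m^{2} + 26 m\right)\right) \left(m - 643\right) = \left(-3 + U + m^{2} + 26 m\right) \left(-643 + m\right) = \left(-643 + m\right) \left(-3 + U + m^{2} + 26 m\right)$)
$H{\left(1770,-187 \right)} - 292473 = \left(1929 + \left(-187\right)^{3} - -3126827 - 1138110 - 617 \left(-187\right)^{2} + 1770 \left(-187\right)\right) - 292473 = \left(1929 - 6539203 + 3126827 - 1138110 - 21575873 - 330990\right) - 292473 = -26455420 - 292473 = -26747893$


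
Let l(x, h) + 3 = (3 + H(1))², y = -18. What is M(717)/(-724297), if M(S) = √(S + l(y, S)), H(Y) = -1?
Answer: -√718/724297 ≈ -3.6995e-5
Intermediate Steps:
l(x, h) = 1 (l(x, h) = -3 + (3 - 1)² = -3 + 2² = -3 + 4 = 1)
M(S) = √(1 + S) (M(S) = √(S + 1) = √(1 + S))
M(717)/(-724297) = √(1 + 717)/(-724297) = √718*(-1/724297) = -√718/724297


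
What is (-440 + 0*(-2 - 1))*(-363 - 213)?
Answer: 253440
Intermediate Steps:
(-440 + 0*(-2 - 1))*(-363 - 213) = (-440 + 0*(-3))*(-576) = (-440 + 0)*(-576) = -440*(-576) = 253440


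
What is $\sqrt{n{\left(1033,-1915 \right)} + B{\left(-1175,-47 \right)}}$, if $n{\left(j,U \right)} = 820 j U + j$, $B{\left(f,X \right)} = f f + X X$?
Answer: $i \sqrt{1620736033} \approx 40258.0 i$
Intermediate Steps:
$B{\left(f,X \right)} = X^{2} + f^{2}$ ($B{\left(f,X \right)} = f^{2} + X^{2} = X^{2} + f^{2}$)
$n{\left(j,U \right)} = j + 820 U j$ ($n{\left(j,U \right)} = 820 U j + j = j + 820 U j$)
$\sqrt{n{\left(1033,-1915 \right)} + B{\left(-1175,-47 \right)}} = \sqrt{1033 \left(1 + 820 \left(-1915\right)\right) + \left(\left(-47\right)^{2} + \left(-1175\right)^{2}\right)} = \sqrt{1033 \left(1 - 1570300\right) + \left(2209 + 1380625\right)} = \sqrt{1033 \left(-1570299\right) + 1382834} = \sqrt{-1622118867 + 1382834} = \sqrt{-1620736033} = i \sqrt{1620736033}$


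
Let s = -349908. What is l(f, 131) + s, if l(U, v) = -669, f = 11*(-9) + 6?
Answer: -350577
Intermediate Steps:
f = -93 (f = -99 + 6 = -93)
l(f, 131) + s = -669 - 349908 = -350577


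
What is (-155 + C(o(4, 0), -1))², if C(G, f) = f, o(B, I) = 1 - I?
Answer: 24336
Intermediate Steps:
(-155 + C(o(4, 0), -1))² = (-155 - 1)² = (-156)² = 24336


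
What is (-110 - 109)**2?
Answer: 47961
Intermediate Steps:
(-110 - 109)**2 = (-219)**2 = 47961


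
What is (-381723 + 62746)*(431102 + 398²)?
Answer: -188038855362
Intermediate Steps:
(-381723 + 62746)*(431102 + 398²) = -318977*(431102 + 158404) = -318977*589506 = -188038855362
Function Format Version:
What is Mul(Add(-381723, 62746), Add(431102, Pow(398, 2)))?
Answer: -188038855362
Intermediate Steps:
Mul(Add(-381723, 62746), Add(431102, Pow(398, 2))) = Mul(-318977, Add(431102, 158404)) = Mul(-318977, 589506) = -188038855362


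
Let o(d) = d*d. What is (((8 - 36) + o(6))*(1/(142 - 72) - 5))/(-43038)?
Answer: 698/753165 ≈ 0.00092676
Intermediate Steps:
o(d) = d²
(((8 - 36) + o(6))*(1/(142 - 72) - 5))/(-43038) = (((8 - 36) + 6²)*(1/(142 - 72) - 5))/(-43038) = ((-28 + 36)*(1/70 - 5))*(-1/43038) = (8*(1/70 - 5))*(-1/43038) = (8*(-349/70))*(-1/43038) = -1396/35*(-1/43038) = 698/753165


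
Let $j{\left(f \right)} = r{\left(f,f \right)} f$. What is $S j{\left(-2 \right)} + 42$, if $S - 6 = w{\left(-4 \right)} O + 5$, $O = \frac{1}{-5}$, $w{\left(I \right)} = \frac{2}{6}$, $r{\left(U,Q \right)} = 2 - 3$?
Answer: $\frac{958}{15} \approx 63.867$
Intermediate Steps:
$r{\left(U,Q \right)} = -1$
$w{\left(I \right)} = \frac{1}{3}$ ($w{\left(I \right)} = 2 \cdot \frac{1}{6} = \frac{1}{3}$)
$O = - \frac{1}{5} \approx -0.2$
$j{\left(f \right)} = - f$
$S = \frac{164}{15}$ ($S = 6 + \left(\frac{1}{3} \left(- \frac{1}{5}\right) + 5\right) = 6 + \left(- \frac{1}{15} + 5\right) = 6 + \frac{74}{15} = \frac{164}{15} \approx 10.933$)
$S j{\left(-2 \right)} + 42 = \frac{164 \left(\left(-1\right) \left(-2\right)\right)}{15} + 42 = \frac{164}{15} \cdot 2 + 42 = \frac{328}{15} + 42 = \frac{958}{15}$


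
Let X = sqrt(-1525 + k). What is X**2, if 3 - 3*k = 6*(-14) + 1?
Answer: -4489/3 ≈ -1496.3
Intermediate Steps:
k = 86/3 (k = 1 - (6*(-14) + 1)/3 = 1 - (-84 + 1)/3 = 1 - 1/3*(-83) = 1 + 83/3 = 86/3 ≈ 28.667)
X = 67*I*sqrt(3)/3 (X = sqrt(-1525 + 86/3) = sqrt(-4489/3) = 67*I*sqrt(3)/3 ≈ 38.682*I)
X**2 = (67*I*sqrt(3)/3)**2 = -4489/3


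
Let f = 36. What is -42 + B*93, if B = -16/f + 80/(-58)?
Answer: -18410/87 ≈ -211.61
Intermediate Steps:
B = -476/261 (B = -16/36 + 80/(-58) = -16*1/36 + 80*(-1/58) = -4/9 - 40/29 = -476/261 ≈ -1.8238)
-42 + B*93 = -42 - 476/261*93 = -42 - 14756/87 = -18410/87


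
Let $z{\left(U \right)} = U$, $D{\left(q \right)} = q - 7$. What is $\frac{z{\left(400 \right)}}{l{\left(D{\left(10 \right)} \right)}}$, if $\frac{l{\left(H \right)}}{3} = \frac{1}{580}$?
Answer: $\frac{232000}{3} \approx 77333.0$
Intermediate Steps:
$D{\left(q \right)} = -7 + q$
$l{\left(H \right)} = \frac{3}{580}$
$\frac{z{\left(400 \right)}}{l{\left(D{\left(10 \right)} \right)}} = \frac{400}{\frac{3}{580}} = 400 \cdot \frac{580}{3} = \frac{232000}{3}$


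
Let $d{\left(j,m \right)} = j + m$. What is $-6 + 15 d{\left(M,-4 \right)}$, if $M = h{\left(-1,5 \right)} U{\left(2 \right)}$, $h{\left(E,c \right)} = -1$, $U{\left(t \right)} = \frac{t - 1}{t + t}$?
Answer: $- \frac{279}{4} \approx -69.75$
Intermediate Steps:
$U{\left(t \right)} = \frac{-1 + t}{2 t}$
$M = - \frac{1}{4}$ ($M = - \frac{-1 + 2}{2 \cdot 2} = - \frac{1}{2 \cdot 2} = \left(-1\right) \frac{1}{4} = - \frac{1}{4} \approx -0.25$)
$-6 + 15 d{\left(M,-4 \right)} = -6 + 15 \left(- \frac{1}{4} - 4\right) = -6 + 15 \left(- \frac{17}{4}\right) = -6 - \frac{255}{4} = - \frac{279}{4}$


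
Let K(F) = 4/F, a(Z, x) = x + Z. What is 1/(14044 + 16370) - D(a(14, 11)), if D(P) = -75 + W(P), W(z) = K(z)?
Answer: 56904619/760350 ≈ 74.840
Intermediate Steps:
a(Z, x) = Z + x
W(z) = 4/z
D(P) = -75 + 4/P
1/(14044 + 16370) - D(a(14, 11)) = 1/(14044 + 16370) - (-75 + 4/(14 + 11)) = 1/30414 - (-75 + 4/25) = 1/30414 - 1*(-1871/25) = 1/30414 + 1871/25 = 56904619/760350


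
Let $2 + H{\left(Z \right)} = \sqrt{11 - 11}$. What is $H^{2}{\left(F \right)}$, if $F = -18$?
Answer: $4$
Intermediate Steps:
$H{\left(Z \right)} = -2$ ($H{\left(Z \right)} = -2 + \sqrt{11 - 11} = -2 + \sqrt{0} = -2 + 0 = -2$)
$H^{2}{\left(F \right)} = \left(-2\right)^{2} = 4$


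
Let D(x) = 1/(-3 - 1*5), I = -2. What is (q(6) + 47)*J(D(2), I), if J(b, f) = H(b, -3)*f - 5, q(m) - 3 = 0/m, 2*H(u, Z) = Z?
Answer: -100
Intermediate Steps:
H(u, Z) = Z/2
q(m) = 3 (q(m) = 3 + 0/m = 3 + 0 = 3)
D(x) = -⅛ (D(x) = 1/(-3 - 5) = 1/(-8) = -⅛)
J(b, f) = -5 - 3*f/2 (J(b, f) = ((½)*(-3))*f - 5 = -3*f/2 - 5 = -5 - 3*f/2)
(q(6) + 47)*J(D(2), I) = (3 + 47)*(-5 - 3/2*(-2)) = 50*(-5 + 3) = 50*(-2) = -100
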